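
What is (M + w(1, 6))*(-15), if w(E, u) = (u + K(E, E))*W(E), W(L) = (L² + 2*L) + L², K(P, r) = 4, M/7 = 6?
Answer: -1230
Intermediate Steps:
M = 42 (M = 7*6 = 42)
W(L) = 2*L + 2*L²
w(E, u) = 2*E*(1 + E)*(4 + u) (w(E, u) = (u + 4)*(2*E*(1 + E)) = (4 + u)*(2*E*(1 + E)) = 2*E*(1 + E)*(4 + u))
(M + w(1, 6))*(-15) = (42 + 2*1*(1 + 1)*(4 + 6))*(-15) = (42 + 2*1*2*10)*(-15) = (42 + 40)*(-15) = 82*(-15) = -1230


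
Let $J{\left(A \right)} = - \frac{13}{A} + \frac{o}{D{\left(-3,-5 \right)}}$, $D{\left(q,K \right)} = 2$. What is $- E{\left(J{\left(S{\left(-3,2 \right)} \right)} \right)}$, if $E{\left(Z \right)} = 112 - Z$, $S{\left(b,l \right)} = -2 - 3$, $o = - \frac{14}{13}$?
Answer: $- \frac{7146}{65} \approx -109.94$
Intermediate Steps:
$o = - \frac{14}{13}$ ($o = \left(-14\right) \frac{1}{13} = - \frac{14}{13} \approx -1.0769$)
$S{\left(b,l \right)} = -5$ ($S{\left(b,l \right)} = -2 - 3 = -5$)
$J{\left(A \right)} = - \frac{7}{13} - \frac{13}{A}$ ($J{\left(A \right)} = - \frac{13}{A} - \frac{14}{13 \cdot 2} = - \frac{13}{A} - \frac{7}{13} = - \frac{7}{13} - \frac{13}{A}$)
$- E{\left(J{\left(S{\left(-3,2 \right)} \right)} \right)} = - (112 - \left(- \frac{7}{13} - \frac{13}{-5}\right)) = - (112 - \left(- \frac{7}{13} - - \frac{13}{5}\right)) = - (112 - \left(- \frac{7}{13} + \frac{13}{5}\right)) = - (112 - \frac{134}{65}) = \left(-1\right) \frac{7146}{65} = - \frac{7146}{65}$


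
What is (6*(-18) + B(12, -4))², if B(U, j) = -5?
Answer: 12769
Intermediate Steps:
(6*(-18) + B(12, -4))² = (6*(-18) - 5)² = (-108 - 5)² = (-113)² = 12769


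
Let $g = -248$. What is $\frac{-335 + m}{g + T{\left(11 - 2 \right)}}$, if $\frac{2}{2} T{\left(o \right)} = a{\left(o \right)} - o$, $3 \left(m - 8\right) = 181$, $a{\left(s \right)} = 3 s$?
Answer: $\frac{80}{69} \approx 1.1594$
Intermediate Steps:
$m = \frac{205}{3}$ ($m = 8 + \frac{1}{3} \cdot 181 = 8 + \frac{181}{3} = \frac{205}{3} \approx 68.333$)
$T{\left(o \right)} = 2 o$ ($T{\left(o \right)} = 3 o - o = 2 o$)
$\frac{-335 + m}{g + T{\left(11 - 2 \right)}} = \frac{-335 + \frac{205}{3}}{-248 + 2 \left(11 - 2\right)} = - \frac{800}{3 \left(-248 + 2 \cdot 9\right)} = - \frac{800}{3 \left(-248 + 18\right)} = - \frac{800}{3 \left(-230\right)} = \left(- \frac{800}{3}\right) \left(- \frac{1}{230}\right) = \frac{80}{69}$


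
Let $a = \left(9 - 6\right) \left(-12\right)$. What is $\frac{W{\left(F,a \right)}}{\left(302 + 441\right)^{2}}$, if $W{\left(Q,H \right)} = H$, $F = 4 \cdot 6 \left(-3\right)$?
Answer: $- \frac{36}{552049} \approx -6.5212 \cdot 10^{-5}$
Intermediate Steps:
$F = -72$ ($F = 24 \left(-3\right) = -72$)
$a = -36$ ($a = 3 \left(-12\right) = -36$)
$\frac{W{\left(F,a \right)}}{\left(302 + 441\right)^{2}} = - \frac{36}{\left(302 + 441\right)^{2}} = - \frac{36}{743^{2}} = - \frac{36}{552049}$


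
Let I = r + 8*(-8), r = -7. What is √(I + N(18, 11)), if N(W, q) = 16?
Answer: I*√55 ≈ 7.4162*I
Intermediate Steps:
I = -71 (I = -7 + 8*(-8) = -7 - 64 = -71)
√(I + N(18, 11)) = √(-71 + 16) = √(-55) = I*√55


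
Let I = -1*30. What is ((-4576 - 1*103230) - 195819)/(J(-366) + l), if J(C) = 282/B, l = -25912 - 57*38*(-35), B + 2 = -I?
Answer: -4250750/698713 ≈ -6.0837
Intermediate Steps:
I = -30
B = 28 (B = -2 - 1*(-30) = -2 + 30 = 28)
l = 49898 (l = -25912 - 2166*(-35) = -25912 + 75810 = 49898)
J(C) = 141/14 (J(C) = 282/28 = 282*(1/28) = 141/14)
((-4576 - 1*103230) - 195819)/(J(-366) + l) = ((-4576 - 1*103230) - 195819)/(141/14 + 49898) = ((-4576 - 103230) - 195819)/(698713/14) = (-107806 - 195819)*(14/698713) = -303625*14/698713 = -4250750/698713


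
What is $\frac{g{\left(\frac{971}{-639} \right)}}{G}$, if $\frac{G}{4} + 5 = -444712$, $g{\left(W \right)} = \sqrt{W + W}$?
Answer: $- \frac{i \sqrt{137882}}{378898884} \approx - 9.8001 \cdot 10^{-7} i$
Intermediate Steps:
$g{\left(W \right)} = \sqrt{2} \sqrt{W}$ ($g{\left(W \right)} = \sqrt{2 W} = \sqrt{2} \sqrt{W}$)
$G = -1778868$ ($G = -20 + 4 \left(-444712\right) = -20 - 1778848 = -1778868$)
$\frac{g{\left(\frac{971}{-639} \right)}}{G} = \frac{\sqrt{2} \sqrt{\frac{971}{-639}}}{-1778868} = \sqrt{2} \sqrt{971 \left(- \frac{1}{639}\right)} \left(- \frac{1}{1778868}\right) = \sqrt{2} \sqrt{- \frac{971}{639}} \left(- \frac{1}{1778868}\right) = \sqrt{2} \frac{i \sqrt{68941}}{213} \left(- \frac{1}{1778868}\right) = \frac{i \sqrt{137882}}{213} \left(- \frac{1}{1778868}\right) = - \frac{i \sqrt{137882}}{378898884}$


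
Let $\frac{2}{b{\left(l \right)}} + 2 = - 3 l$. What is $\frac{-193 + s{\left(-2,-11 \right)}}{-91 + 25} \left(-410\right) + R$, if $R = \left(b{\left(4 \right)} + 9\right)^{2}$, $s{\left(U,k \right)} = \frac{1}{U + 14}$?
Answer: $- \frac{21731951}{19404} \approx -1120.0$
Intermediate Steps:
$s{\left(U,k \right)} = \frac{1}{14 + U}$
$b{\left(l \right)} = \frac{2}{-2 - 3 l}$
$R = \frac{3844}{49}$ ($R = \left(- \frac{2}{2 + 3 \cdot 4} + 9\right)^{2} = \left(- \frac{2}{2 + 12} + 9\right)^{2} = \left(- \frac{2}{14} + 9\right)^{2} = \left(\left(-2\right) \frac{1}{14} + 9\right)^{2} = \left(- \frac{1}{7} + 9\right)^{2} = \left(\frac{62}{7}\right)^{2} = \frac{3844}{49} \approx 78.449$)
$\frac{-193 + s{\left(-2,-11 \right)}}{-91 + 25} \left(-410\right) + R = \frac{-193 + \frac{1}{14 - 2}}{-91 + 25} \left(-410\right) + \frac{3844}{49} = \frac{-193 + \frac{1}{12}}{-66} \left(-410\right) + \frac{3844}{49} = \left(-193 + \frac{1}{12}\right) \left(- \frac{1}{66}\right) \left(-410\right) + \frac{3844}{49} = \left(- \frac{2315}{12}\right) \left(- \frac{1}{66}\right) \left(-410\right) + \frac{3844}{49} = \frac{2315}{792} \left(-410\right) + \frac{3844}{49} = - \frac{474575}{396} + \frac{3844}{49} = - \frac{21731951}{19404}$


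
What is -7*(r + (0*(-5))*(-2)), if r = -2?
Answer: 14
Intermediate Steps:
-7*(r + (0*(-5))*(-2)) = -7*(-2 + (0*(-5))*(-2)) = -7*(-2 + 0*(-2)) = -7*(-2 + 0) = -7*(-2) = 14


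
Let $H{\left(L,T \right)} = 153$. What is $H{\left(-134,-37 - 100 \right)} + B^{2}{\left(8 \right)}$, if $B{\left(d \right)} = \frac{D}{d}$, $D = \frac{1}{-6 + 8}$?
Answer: $\frac{39169}{256} \approx 153.0$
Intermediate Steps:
$D = \frac{1}{2} \approx 0.5$
$B{\left(d \right)} = \frac{1}{2 d}$
$H{\left(-134,-37 - 100 \right)} + B^{2}{\left(8 \right)} = 153 + \left(\frac{1}{2 \cdot 8}\right)^{2} = 153 + \left(\frac{1}{2} \cdot \frac{1}{8}\right)^{2} = 153 + \left(\frac{1}{16}\right)^{2} = 153 + \frac{1}{256} = \frac{39169}{256}$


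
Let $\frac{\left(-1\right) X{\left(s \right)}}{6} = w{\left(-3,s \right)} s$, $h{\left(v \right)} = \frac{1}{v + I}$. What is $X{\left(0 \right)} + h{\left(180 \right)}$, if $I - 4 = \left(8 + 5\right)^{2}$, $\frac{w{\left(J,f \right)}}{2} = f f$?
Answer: $\frac{1}{353} \approx 0.0028329$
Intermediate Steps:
$w{\left(J,f \right)} = 2 f^{2}$ ($w{\left(J,f \right)} = 2 f f = 2 f^{2}$)
$I = 173$ ($I = 4 + \left(8 + 5\right)^{2} = 4 + 13^{2} = 4 + 169 = 173$)
$h{\left(v \right)} = \frac{1}{173 + v}$ ($h{\left(v \right)} = \frac{1}{v + 173} = \frac{1}{173 + v}$)
$X{\left(s \right)} = - 12 s^{3}$ ($X{\left(s \right)} = - 6 \cdot 2 s^{2} s = - 6 \cdot 2 s^{3} = - 12 s^{3}$)
$X{\left(0 \right)} + h{\left(180 \right)} = - 12 \cdot 0^{3} + \frac{1}{173 + 180} = \left(-12\right) 0 + \frac{1}{353} = 0 + \frac{1}{353} = \frac{1}{353}$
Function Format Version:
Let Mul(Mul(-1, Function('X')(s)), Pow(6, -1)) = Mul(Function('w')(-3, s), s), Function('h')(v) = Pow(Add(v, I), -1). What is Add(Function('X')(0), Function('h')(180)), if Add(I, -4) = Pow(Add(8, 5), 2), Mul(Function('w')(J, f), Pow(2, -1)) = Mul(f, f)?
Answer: Rational(1, 353) ≈ 0.0028329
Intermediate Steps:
Function('w')(J, f) = Mul(2, Pow(f, 2)) (Function('w')(J, f) = Mul(2, Mul(f, f)) = Mul(2, Pow(f, 2)))
I = 173 (I = Add(4, Pow(Add(8, 5), 2)) = Add(4, Pow(13, 2)) = Add(4, 169) = 173)
Function('h')(v) = Pow(Add(173, v), -1) (Function('h')(v) = Pow(Add(v, 173), -1) = Pow(Add(173, v), -1))
Function('X')(s) = Mul(-12, Pow(s, 3)) (Function('X')(s) = Mul(-6, Mul(Mul(2, Pow(s, 2)), s)) = Mul(-6, Mul(2, Pow(s, 3))) = Mul(-12, Pow(s, 3)))
Add(Function('X')(0), Function('h')(180)) = Add(Mul(-12, Pow(0, 3)), Pow(Add(173, 180), -1)) = Add(Mul(-12, 0), Pow(353, -1)) = Add(0, Rational(1, 353)) = Rational(1, 353)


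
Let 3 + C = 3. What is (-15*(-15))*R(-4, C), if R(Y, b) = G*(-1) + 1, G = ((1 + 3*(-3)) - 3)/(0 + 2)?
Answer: 2925/2 ≈ 1462.5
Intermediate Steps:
C = 0 (C = -3 + 3 = 0)
G = -11/2 (G = ((1 - 9) - 3)/2 = (-8 - 3)*(½) = -11*½ = -11/2 ≈ -5.5000)
R(Y, b) = 13/2 (R(Y, b) = -11/2*(-1) + 1 = 11/2 + 1 = 13/2)
(-15*(-15))*R(-4, C) = -15*(-15)*(13/2) = 225*(13/2) = 2925/2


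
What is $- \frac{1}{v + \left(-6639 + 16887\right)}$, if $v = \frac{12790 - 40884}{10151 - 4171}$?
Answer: $- \frac{2990}{30627473} \approx -9.7625 \cdot 10^{-5}$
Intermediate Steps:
$v = - \frac{14047}{2990}$ ($v = - \frac{28094}{5980} = \left(-28094\right) \frac{1}{5980} = - \frac{14047}{2990} \approx -4.698$)
$- \frac{1}{v + \left(-6639 + 16887\right)} = - \frac{1}{- \frac{14047}{2990} + \left(-6639 + 16887\right)} = - \frac{1}{- \frac{14047}{2990} + 10248} = - \frac{1}{\frac{30627473}{2990}} = \left(-1\right) \frac{2990}{30627473} = - \frac{2990}{30627473}$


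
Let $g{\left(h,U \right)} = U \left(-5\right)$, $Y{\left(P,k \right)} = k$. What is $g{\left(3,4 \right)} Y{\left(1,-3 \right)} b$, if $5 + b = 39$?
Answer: $2040$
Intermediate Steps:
$b = 34$ ($b = -5 + 39 = 34$)
$g{\left(h,U \right)} = - 5 U$
$g{\left(3,4 \right)} Y{\left(1,-3 \right)} b = \left(-5\right) 4 \left(-3\right) 34 = \left(-20\right) \left(-3\right) 34 = 60 \cdot 34 = 2040$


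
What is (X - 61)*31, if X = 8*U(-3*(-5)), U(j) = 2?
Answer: -1395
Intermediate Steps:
X = 16 (X = 8*2 = 16)
(X - 61)*31 = (16 - 61)*31 = -45*31 = -1395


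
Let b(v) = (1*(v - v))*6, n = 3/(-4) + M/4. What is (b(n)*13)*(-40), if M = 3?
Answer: 0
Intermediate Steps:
n = 0 (n = 3/(-4) + 3/4 = 3*(-¼) + 3*(¼) = -¾ + ¾ = 0)
b(v) = 0 (b(v) = (1*0)*6 = 0*6 = 0)
(b(n)*13)*(-40) = (0*13)*(-40) = 0*(-40) = 0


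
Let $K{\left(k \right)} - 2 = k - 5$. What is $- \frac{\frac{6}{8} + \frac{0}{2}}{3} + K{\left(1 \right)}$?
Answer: $- \frac{9}{4} \approx -2.25$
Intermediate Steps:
$K{\left(k \right)} = -3 + k$ ($K{\left(k \right)} = 2 + \left(k - 5\right) = 2 + \left(-5 + k\right) = -3 + k$)
$- \frac{\frac{6}{8} + \frac{0}{2}}{3} + K{\left(1 \right)} = - \frac{\frac{6}{8} + \frac{0}{2}}{3} + \left(-3 + 1\right) = - \frac{6 \cdot \frac{1}{8} + 0 \cdot \frac{1}{2}}{3} - 2 = - \frac{\frac{3}{4} + 0}{3} - 2 = - \frac{3}{4 \cdot 3} - 2 = \left(-1\right) \frac{1}{4} - 2 = - \frac{1}{4} - 2 = - \frac{9}{4}$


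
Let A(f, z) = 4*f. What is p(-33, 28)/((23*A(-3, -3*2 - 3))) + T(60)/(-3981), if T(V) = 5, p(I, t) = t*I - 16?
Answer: 103910/30521 ≈ 3.4045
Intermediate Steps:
p(I, t) = -16 + I*t (p(I, t) = I*t - 16 = -16 + I*t)
p(-33, 28)/((23*A(-3, -3*2 - 3))) + T(60)/(-3981) = (-16 - 33*28)/((23*(4*(-3)))) + 5/(-3981) = (-16 - 924)/((23*(-12))) + 5*(-1/3981) = -940/(-276) - 5/3981 = -940*(-1/276) - 5/3981 = 235/69 - 5/3981 = 103910/30521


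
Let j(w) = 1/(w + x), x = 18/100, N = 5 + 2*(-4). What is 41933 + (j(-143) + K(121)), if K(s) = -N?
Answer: 299464926/7141 ≈ 41936.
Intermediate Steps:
N = -3 (N = 5 - 8 = -3)
x = 9/50 (x = 18*(1/100) = 9/50 ≈ 0.18000)
j(w) = 1/(9/50 + w) (j(w) = 1/(w + 9/50) = 1/(9/50 + w))
K(s) = 3 (K(s) = -1*(-3) = 3)
41933 + (j(-143) + K(121)) = 41933 + (50/(9 + 50*(-143)) + 3) = 41933 + (50/(9 - 7150) + 3) = 41933 + (50/(-7141) + 3) = 41933 + (50*(-1/7141) + 3) = 41933 + (-50/7141 + 3) = 41933 + 21373/7141 = 299464926/7141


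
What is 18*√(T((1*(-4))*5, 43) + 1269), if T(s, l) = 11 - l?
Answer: 18*√1237 ≈ 633.08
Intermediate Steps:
18*√(T((1*(-4))*5, 43) + 1269) = 18*√((11 - 1*43) + 1269) = 18*√((11 - 43) + 1269) = 18*√(-32 + 1269) = 18*√1237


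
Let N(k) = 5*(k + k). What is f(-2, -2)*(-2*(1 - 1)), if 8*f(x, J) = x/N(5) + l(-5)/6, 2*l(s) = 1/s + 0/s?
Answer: 0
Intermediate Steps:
N(k) = 10*k (N(k) = 5*(2*k) = 10*k)
l(s) = 1/(2*s) (l(s) = (1/s + 0/s)/2 = (1/s + 0)/2 = 1/(2*s))
f(x, J) = -1/480 + x/400 (f(x, J) = (x/((10*5)) + ((1/2)/(-5))/6)/8 = (x/50 + ((1/2)*(-1/5))*(1/6))/8 = (x*(1/50) - 1/10*1/6)/8 = (x/50 - 1/60)/8 = (-1/60 + x/50)/8 = -1/480 + x/400)
f(-2, -2)*(-2*(1 - 1)) = (-1/480 + (1/400)*(-2))*(-2*(1 - 1)) = (-1/480 - 1/200)*(-2*0) = -17/2400*0 = 0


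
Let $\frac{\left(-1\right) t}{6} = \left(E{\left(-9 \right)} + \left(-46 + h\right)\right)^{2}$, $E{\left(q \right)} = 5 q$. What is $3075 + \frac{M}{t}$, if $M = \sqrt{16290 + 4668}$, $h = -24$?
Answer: $3075 - \frac{\sqrt{20958}}{79350} \approx 3075.0$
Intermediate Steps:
$M = \sqrt{20958} \approx 144.77$
$t = -79350$ ($t = - 6 \left(5 \left(-9\right) - 70\right)^{2} = - 6 \left(-45 - 70\right)^{2} = - 6 \left(-115\right)^{2} = \left(-6\right) 13225 = -79350$)
$3075 + \frac{M}{t} = 3075 + \frac{\sqrt{20958}}{-79350} = 3075 + \sqrt{20958} \left(- \frac{1}{79350}\right) = 3075 - \frac{\sqrt{20958}}{79350}$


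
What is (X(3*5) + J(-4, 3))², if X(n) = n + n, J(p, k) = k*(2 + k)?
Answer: 2025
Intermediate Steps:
X(n) = 2*n
(X(3*5) + J(-4, 3))² = (2*(3*5) + 3*(2 + 3))² = (2*15 + 3*5)² = (30 + 15)² = 45² = 2025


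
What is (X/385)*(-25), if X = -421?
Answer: 2105/77 ≈ 27.338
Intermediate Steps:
(X/385)*(-25) = -421/385*(-25) = 2105/77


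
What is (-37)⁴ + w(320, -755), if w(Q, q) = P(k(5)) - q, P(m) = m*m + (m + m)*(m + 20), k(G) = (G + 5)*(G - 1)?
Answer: 1881316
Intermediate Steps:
k(G) = (-1 + G)*(5 + G) (k(G) = (5 + G)*(-1 + G) = (-1 + G)*(5 + G))
P(m) = m² + 2*m*(20 + m) (P(m) = m² + (2*m)*(20 + m) = m² + 2*m*(20 + m))
w(Q, q) = 6400 - q (w(Q, q) = (-5 + 5² + 4*5)*(40 + 3*(-5 + 5² + 4*5)) - q = (-5 + 25 + 20)*(40 + 3*(-5 + 25 + 20)) - q = 40*(40 + 3*40) - q = 40*(40 + 120) - q = 40*160 - q = 6400 - q)
(-37)⁴ + w(320, -755) = (-37)⁴ + (6400 - 1*(-755)) = 1874161 + (6400 + 755) = 1874161 + 7155 = 1881316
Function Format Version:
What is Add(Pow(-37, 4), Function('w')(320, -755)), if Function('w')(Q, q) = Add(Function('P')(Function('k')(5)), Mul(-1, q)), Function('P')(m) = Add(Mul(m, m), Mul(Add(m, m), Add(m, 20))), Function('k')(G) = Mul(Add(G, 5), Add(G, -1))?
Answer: 1881316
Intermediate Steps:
Function('k')(G) = Mul(Add(-1, G), Add(5, G)) (Function('k')(G) = Mul(Add(5, G), Add(-1, G)) = Mul(Add(-1, G), Add(5, G)))
Function('P')(m) = Add(Pow(m, 2), Mul(2, m, Add(20, m))) (Function('P')(m) = Add(Pow(m, 2), Mul(Mul(2, m), Add(20, m))) = Add(Pow(m, 2), Mul(2, m, Add(20, m))))
Function('w')(Q, q) = Add(6400, Mul(-1, q)) (Function('w')(Q, q) = Add(Mul(Add(-5, Pow(5, 2), Mul(4, 5)), Add(40, Mul(3, Add(-5, Pow(5, 2), Mul(4, 5))))), Mul(-1, q)) = Add(Mul(Add(-5, 25, 20), Add(40, Mul(3, Add(-5, 25, 20)))), Mul(-1, q)) = Add(Mul(40, Add(40, Mul(3, 40))), Mul(-1, q)) = Add(Mul(40, Add(40, 120)), Mul(-1, q)) = Add(Mul(40, 160), Mul(-1, q)) = Add(6400, Mul(-1, q)))
Add(Pow(-37, 4), Function('w')(320, -755)) = Add(Pow(-37, 4), Add(6400, Mul(-1, -755))) = Add(1874161, Add(6400, 755)) = Add(1874161, 7155) = 1881316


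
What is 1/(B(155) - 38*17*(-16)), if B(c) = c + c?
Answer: 1/10646 ≈ 9.3932e-5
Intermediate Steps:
B(c) = 2*c
1/(B(155) - 38*17*(-16)) = 1/(2*155 - 38*17*(-16)) = 1/(310 - 646*(-16)) = 1/(310 + 10336) = 1/10646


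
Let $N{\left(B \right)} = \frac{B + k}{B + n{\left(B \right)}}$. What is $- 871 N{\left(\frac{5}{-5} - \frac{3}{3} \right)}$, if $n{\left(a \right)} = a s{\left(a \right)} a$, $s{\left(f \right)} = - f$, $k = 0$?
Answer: $\frac{871}{3} \approx 290.33$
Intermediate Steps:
$n{\left(a \right)} = - a^{3}$ ($n{\left(a \right)} = a \left(- a\right) a = - a^{2} a = - a^{3}$)
$N{\left(B \right)} = \frac{B}{B - B^{3}}$ ($N{\left(B \right)} = \frac{B + 0}{B - B^{3}} = \frac{B}{B - B^{3}}$)
$- 871 N{\left(\frac{5}{-5} - \frac{3}{3} \right)} = - \frac{871}{1 - \left(\frac{5}{-5} - \frac{3}{3}\right)^{2}} = - \frac{871}{1 - \left(5 \left(- \frac{1}{5}\right) - 1\right)^{2}} = - \frac{871}{1 - \left(-1 - 1\right)^{2}} = - \frac{871}{1 - \left(-2\right)^{2}} = - \frac{871}{1 - 4} = - \frac{871}{-3} = \left(-871\right) \left(- \frac{1}{3}\right) = \frac{871}{3}$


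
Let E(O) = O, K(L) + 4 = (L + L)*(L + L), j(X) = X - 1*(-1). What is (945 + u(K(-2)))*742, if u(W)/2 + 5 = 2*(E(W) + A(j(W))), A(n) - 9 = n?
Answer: 794682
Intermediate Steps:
j(X) = 1 + X (j(X) = X + 1 = 1 + X)
K(L) = -4 + 4*L² (K(L) = -4 + (L + L)*(L + L) = -4 + (2*L)*(2*L) = -4 + 4*L²)
A(n) = 9 + n
u(W) = 30 + 8*W (u(W) = -10 + 2*(2*(W + (9 + (1 + W)))) = -10 + 2*(2*(W + (10 + W))) = -10 + 2*(2*(10 + 2*W)) = -10 + 2*(20 + 4*W) = -10 + (40 + 8*W) = 30 + 8*W)
(945 + u(K(-2)))*742 = (945 + (30 + 8*(-4 + 4*(-2)²)))*742 = (945 + (30 + 8*(-4 + 4*4)))*742 = (945 + (30 + 8*(-4 + 16)))*742 = (945 + (30 + 8*12))*742 = (945 + (30 + 96))*742 = (945 + 126)*742 = 1071*742 = 794682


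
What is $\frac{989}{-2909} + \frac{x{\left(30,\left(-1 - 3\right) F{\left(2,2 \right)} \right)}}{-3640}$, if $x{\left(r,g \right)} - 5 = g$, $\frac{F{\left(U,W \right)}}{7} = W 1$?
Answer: $- \frac{3451601}{10588760} \approx -0.32597$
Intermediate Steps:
$F{\left(U,W \right)} = 7 W$ ($F{\left(U,W \right)} = 7 W 1 = 7 W$)
$x{\left(r,g \right)} = 5 + g$
$\frac{989}{-2909} + \frac{x{\left(30,\left(-1 - 3\right) F{\left(2,2 \right)} \right)}}{-3640} = \frac{989}{-2909} + \frac{5 + \left(-1 - 3\right) 7 \cdot 2}{-3640} = 989 \left(- \frac{1}{2909}\right) + \left(5 - 56\right) \left(- \frac{1}{3640}\right) = - \frac{989}{2909} + \left(5 - 56\right) \left(- \frac{1}{3640}\right) = - \frac{989}{2909} - - \frac{51}{3640} = - \frac{989}{2909} + \frac{51}{3640} = - \frac{3451601}{10588760}$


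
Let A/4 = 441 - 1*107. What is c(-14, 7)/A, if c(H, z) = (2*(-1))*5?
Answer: -5/668 ≈ -0.0074850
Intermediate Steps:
c(H, z) = -10 (c(H, z) = -2*5 = -10)
A = 1336 (A = 4*(441 - 1*107) = 4*(441 - 107) = 4*334 = 1336)
c(-14, 7)/A = -10/1336 = -10*1/1336 = -5/668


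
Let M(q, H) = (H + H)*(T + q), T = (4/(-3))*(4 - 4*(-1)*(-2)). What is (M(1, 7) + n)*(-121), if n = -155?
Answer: 24079/3 ≈ 8026.3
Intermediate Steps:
T = 16/3 (T = (4*(-⅓))*(4 + 4*(-2)) = -4*(4 - 8)/3 = -4/3*(-4) = 16/3 ≈ 5.3333)
M(q, H) = 2*H*(16/3 + q) (M(q, H) = (H + H)*(16/3 + q) = (2*H)*(16/3 + q) = 2*H*(16/3 + q))
(M(1, 7) + n)*(-121) = ((⅔)*7*(16 + 3*1) - 155)*(-121) = ((⅔)*7*(16 + 3) - 155)*(-121) = ((⅔)*7*19 - 155)*(-121) = (266/3 - 155)*(-121) = -199/3*(-121) = 24079/3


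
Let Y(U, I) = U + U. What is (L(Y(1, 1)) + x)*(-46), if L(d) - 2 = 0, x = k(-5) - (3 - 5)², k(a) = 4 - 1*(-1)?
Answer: -138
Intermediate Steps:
k(a) = 5 (k(a) = 4 + 1 = 5)
Y(U, I) = 2*U
x = 1 (x = 5 - (3 - 5)² = 5 - 1*(-2)² = 5 - 1*4 = 5 - 4 = 1)
L(d) = 2 (L(d) = 2 + 0 = 2)
(L(Y(1, 1)) + x)*(-46) = (2 + 1)*(-46) = 3*(-46) = -138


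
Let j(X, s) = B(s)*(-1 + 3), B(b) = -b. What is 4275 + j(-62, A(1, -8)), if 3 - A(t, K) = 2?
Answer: 4273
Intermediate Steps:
A(t, K) = 1 (A(t, K) = 3 - 1*2 = 3 - 2 = 1)
j(X, s) = -2*s (j(X, s) = (-s)*(-1 + 3) = -s*2 = -2*s)
4275 + j(-62, A(1, -8)) = 4275 - 2*1 = 4275 - 2 = 4273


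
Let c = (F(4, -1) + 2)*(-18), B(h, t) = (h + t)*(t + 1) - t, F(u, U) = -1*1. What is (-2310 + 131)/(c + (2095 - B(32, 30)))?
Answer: -2179/185 ≈ -11.778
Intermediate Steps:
F(u, U) = -1
B(h, t) = -t + (1 + t)*(h + t) (B(h, t) = (h + t)*(1 + t) - t = (1 + t)*(h + t) - t = -t + (1 + t)*(h + t))
c = -18 (c = (-1 + 2)*(-18) = 1*(-18) = -18)
(-2310 + 131)/(c + (2095 - B(32, 30))) = (-2310 + 131)/(-18 + (2095 - (32 + 30**2 + 32*30))) = -2179/(-18 + (2095 - (32 + 900 + 960))) = -2179/(-18 + (2095 - 1*1892)) = -2179/(-18 + (2095 - 1892)) = -2179/(-18 + 203) = -2179/185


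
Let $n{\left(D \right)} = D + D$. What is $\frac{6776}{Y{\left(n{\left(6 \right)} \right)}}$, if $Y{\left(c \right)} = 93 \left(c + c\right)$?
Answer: $\frac{847}{279} \approx 3.0358$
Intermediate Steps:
$n{\left(D \right)} = 2 D$
$Y{\left(c \right)} = 186 c$ ($Y{\left(c \right)} = 93 \cdot 2 c = 186 c$)
$\frac{6776}{Y{\left(n{\left(6 \right)} \right)}} = \frac{6776}{186 \cdot 2 \cdot 6} = \frac{6776}{186 \cdot 12} = \frac{6776}{2232} = 6776 \cdot \frac{1}{2232} = \frac{847}{279}$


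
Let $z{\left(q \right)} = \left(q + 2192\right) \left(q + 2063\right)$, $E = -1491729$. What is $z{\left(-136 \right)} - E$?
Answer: $5453641$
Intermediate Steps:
$z{\left(q \right)} = \left(2063 + q\right) \left(2192 + q\right)$ ($z{\left(q \right)} = \left(2192 + q\right) \left(2063 + q\right) = \left(2063 + q\right) \left(2192 + q\right)$)
$z{\left(-136 \right)} - E = \left(4522096 + \left(-136\right)^{2} + 4255 \left(-136\right)\right) - -1491729 = \left(4522096 + 18496 - 578680\right) + 1491729 = 3961912 + 1491729 = 5453641$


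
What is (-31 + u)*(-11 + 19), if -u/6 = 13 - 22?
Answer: 184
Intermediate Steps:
u = 54 (u = -6*(13 - 22) = -6*(-9) = 54)
(-31 + u)*(-11 + 19) = (-31 + 54)*(-11 + 19) = 23*8 = 184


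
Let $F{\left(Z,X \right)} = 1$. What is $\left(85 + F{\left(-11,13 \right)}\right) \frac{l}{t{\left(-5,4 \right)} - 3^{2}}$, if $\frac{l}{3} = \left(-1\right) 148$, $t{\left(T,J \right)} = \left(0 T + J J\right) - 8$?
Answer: $38184$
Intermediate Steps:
$t{\left(T,J \right)} = -8 + J^{2}$ ($t{\left(T,J \right)} = \left(0 + J^{2}\right) - 8 = J^{2} - 8 = -8 + J^{2}$)
$l = -444$ ($l = 3 \left(\left(-1\right) 148\right) = 3 \left(-148\right) = -444$)
$\left(85 + F{\left(-11,13 \right)}\right) \frac{l}{t{\left(-5,4 \right)} - 3^{2}} = \left(85 + 1\right) \left(- \frac{444}{\left(-8 + 4^{2}\right) - 3^{2}}\right) = 86 \left(- \frac{444}{\left(-8 + 16\right) - 9}\right) = 86 \left(- \frac{444}{8 - 9}\right) = 86 \left(- \frac{444}{-1}\right) = 86 \left(\left(-444\right) \left(-1\right)\right) = 86 \cdot 444 = 38184$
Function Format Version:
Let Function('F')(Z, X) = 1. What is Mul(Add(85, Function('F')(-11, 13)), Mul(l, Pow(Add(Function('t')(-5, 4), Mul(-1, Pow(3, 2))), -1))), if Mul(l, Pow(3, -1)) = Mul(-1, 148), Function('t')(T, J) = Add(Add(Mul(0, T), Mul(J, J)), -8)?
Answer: 38184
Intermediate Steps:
Function('t')(T, J) = Add(-8, Pow(J, 2)) (Function('t')(T, J) = Add(Add(0, Pow(J, 2)), -8) = Add(Pow(J, 2), -8) = Add(-8, Pow(J, 2)))
l = -444 (l = Mul(3, Mul(-1, 148)) = Mul(3, -148) = -444)
Mul(Add(85, Function('F')(-11, 13)), Mul(l, Pow(Add(Function('t')(-5, 4), Mul(-1, Pow(3, 2))), -1))) = Mul(Add(85, 1), Mul(-444, Pow(Add(Add(-8, Pow(4, 2)), Mul(-1, Pow(3, 2))), -1))) = Mul(86, Mul(-444, Pow(Add(Add(-8, 16), Mul(-1, 9)), -1))) = Mul(86, Mul(-444, Pow(Add(8, -9), -1))) = Mul(86, Mul(-444, Pow(-1, -1))) = Mul(86, Mul(-444, -1)) = Mul(86, 444) = 38184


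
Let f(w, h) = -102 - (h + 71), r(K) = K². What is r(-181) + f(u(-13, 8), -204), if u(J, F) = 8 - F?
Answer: 32792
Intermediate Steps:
f(w, h) = -173 - h (f(w, h) = -102 - (71 + h) = -102 + (-71 - h) = -173 - h)
r(-181) + f(u(-13, 8), -204) = (-181)² + (-173 - 1*(-204)) = 32761 + (-173 + 204) = 32761 + 31 = 32792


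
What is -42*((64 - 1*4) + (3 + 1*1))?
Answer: -2688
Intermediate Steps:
-42*((64 - 1*4) + (3 + 1*1)) = -42*((64 - 4) + (3 + 1)) = -42*(60 + 4) = -42*64 = -2688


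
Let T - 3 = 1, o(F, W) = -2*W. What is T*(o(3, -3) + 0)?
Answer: 24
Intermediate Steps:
T = 4 (T = 3 + 1 = 4)
T*(o(3, -3) + 0) = 4*(-2*(-3) + 0) = 4*(6 + 0) = 4*6 = 24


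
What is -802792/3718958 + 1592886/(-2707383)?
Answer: -1349556924354/1678107277819 ≈ -0.80421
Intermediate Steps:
-802792/3718958 + 1592886/(-2707383) = -802792*1/3718958 + 1592886*(-1/2707383) = -401396/1859479 - 530962/902461 = -1349556924354/1678107277819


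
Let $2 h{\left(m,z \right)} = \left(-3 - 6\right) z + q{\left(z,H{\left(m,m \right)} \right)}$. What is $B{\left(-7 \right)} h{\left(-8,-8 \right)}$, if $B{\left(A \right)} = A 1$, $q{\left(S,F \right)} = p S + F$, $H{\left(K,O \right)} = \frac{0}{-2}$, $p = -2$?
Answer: $-308$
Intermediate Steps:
$H{\left(K,O \right)} = 0$ ($H{\left(K,O \right)} = 0 \left(- \frac{1}{2}\right) = 0$)
$q{\left(S,F \right)} = F - 2 S$ ($q{\left(S,F \right)} = - 2 S + F = F - 2 S$)
$h{\left(m,z \right)} = - \frac{11 z}{2}$ ($h{\left(m,z \right)} = \frac{\left(-3 - 6\right) z + \left(0 - 2 z\right)}{2} = \frac{\left(-3 - 6\right) z - 2 z}{2} = \frac{- 9 z - 2 z}{2} = \frac{\left(-11\right) z}{2} = - \frac{11 z}{2}$)
$B{\left(A \right)} = A$
$B{\left(-7 \right)} h{\left(-8,-8 \right)} = - 7 \left(\left(- \frac{11}{2}\right) \left(-8\right)\right) = \left(-7\right) 44 = -308$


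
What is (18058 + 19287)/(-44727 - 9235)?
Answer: -37345/53962 ≈ -0.69206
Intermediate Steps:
(18058 + 19287)/(-44727 - 9235) = 37345/(-53962) = 37345*(-1/53962) = -37345/53962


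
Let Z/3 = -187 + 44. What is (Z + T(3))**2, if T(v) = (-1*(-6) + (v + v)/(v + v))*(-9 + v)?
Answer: 221841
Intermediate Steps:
Z = -429 (Z = 3*(-187 + 44) = 3*(-143) = -429)
T(v) = -63 + 7*v (T(v) = (6 + (2*v)/((2*v)))*(-9 + v) = (6 + (2*v)*(1/(2*v)))*(-9 + v) = (6 + 1)*(-9 + v) = 7*(-9 + v) = -63 + 7*v)
(Z + T(3))**2 = (-429 + (-63 + 7*3))**2 = (-429 + (-63 + 21))**2 = (-429 - 42)**2 = (-471)**2 = 221841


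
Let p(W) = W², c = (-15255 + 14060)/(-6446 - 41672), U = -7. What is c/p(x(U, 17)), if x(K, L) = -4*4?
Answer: 1195/12318208 ≈ 9.7011e-5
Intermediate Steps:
x(K, L) = -16
c = 1195/48118 (c = -1195/(-48118) = -1195*(-1/48118) = 1195/48118 ≈ 0.024835)
c/p(x(U, 17)) = 1195/(48118*((-16)²)) = (1195/48118)/256 = (1195/48118)*(1/256) = 1195/12318208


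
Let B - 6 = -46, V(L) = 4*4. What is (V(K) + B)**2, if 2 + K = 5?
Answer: 576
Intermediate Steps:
K = 3 (K = -2 + 5 = 3)
V(L) = 16
B = -40 (B = 6 - 46 = -40)
(V(K) + B)**2 = (16 - 40)**2 = (-24)**2 = 576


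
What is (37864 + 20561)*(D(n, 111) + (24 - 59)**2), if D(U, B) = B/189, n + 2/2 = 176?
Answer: 1503703700/21 ≈ 7.1605e+7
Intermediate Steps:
n = 175 (n = -1 + 176 = 175)
D(U, B) = B/189 (D(U, B) = B*(1/189) = B/189)
(37864 + 20561)*(D(n, 111) + (24 - 59)**2) = (37864 + 20561)*((1/189)*111 + (24 - 59)**2) = 58425*(37/63 + (-35)**2) = 58425*(37/63 + 1225) = 58425*(77212/63) = 1503703700/21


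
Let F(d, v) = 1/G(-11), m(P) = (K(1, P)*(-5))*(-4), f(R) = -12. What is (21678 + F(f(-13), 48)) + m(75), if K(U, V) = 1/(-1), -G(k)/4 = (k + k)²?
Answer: 41929887/1936 ≈ 21658.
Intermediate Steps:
G(k) = -16*k² (G(k) = -4*(k + k)² = -4*4*k² = -16*k²)
K(U, V) = -1
m(P) = -20 (m(P) = -1*(-5)*(-4) = 5*(-4) = -20)
F(d, v) = -1/1936 (F(d, v) = 1/(-16*(-11)²) = 1/(-16*121) = 1/(-1936) = -1/1936)
(21678 + F(f(-13), 48)) + m(75) = (21678 - 1/1936) - 20 = 41968607/1936 - 20 = 41929887/1936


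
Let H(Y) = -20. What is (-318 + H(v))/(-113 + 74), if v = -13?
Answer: 26/3 ≈ 8.6667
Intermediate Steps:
(-318 + H(v))/(-113 + 74) = (-318 - 20)/(-113 + 74) = -338/(-39) = -338*(-1/39) = 26/3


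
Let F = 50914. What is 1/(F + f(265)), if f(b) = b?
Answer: 1/51179 ≈ 1.9539e-5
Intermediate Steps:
1/(F + f(265)) = 1/(50914 + 265) = 1/51179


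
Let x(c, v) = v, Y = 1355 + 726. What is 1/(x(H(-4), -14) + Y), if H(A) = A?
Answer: 1/2067 ≈ 0.00048379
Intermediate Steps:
Y = 2081
1/(x(H(-4), -14) + Y) = 1/(-14 + 2081) = 1/2067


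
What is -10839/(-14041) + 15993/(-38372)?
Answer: 191356395/538781252 ≈ 0.35517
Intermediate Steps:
-10839/(-14041) + 15993/(-38372) = -10839*(-1/14041) + 15993*(-1/38372) = 10839/14041 - 15993/38372 = 191356395/538781252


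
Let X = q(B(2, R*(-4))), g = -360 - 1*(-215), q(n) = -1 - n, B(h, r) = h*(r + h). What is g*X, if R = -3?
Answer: 4205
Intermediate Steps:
B(h, r) = h*(h + r)
g = -145 (g = -360 + 215 = -145)
X = -29 (X = -1 - 2*(2 - 3*(-4)) = -1 - 2*(2 + 12) = -1 - 2*14 = -1 - 1*28 = -1 - 28 = -29)
g*X = -145*(-29) = 4205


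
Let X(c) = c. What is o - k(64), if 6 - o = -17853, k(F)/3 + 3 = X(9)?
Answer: 17841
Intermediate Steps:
k(F) = 18 (k(F) = -9 + 3*9 = -9 + 27 = 18)
o = 17859 (o = 6 - 1*(-17853) = 6 + 17853 = 17859)
o - k(64) = 17859 - 1*18 = 17859 - 18 = 17841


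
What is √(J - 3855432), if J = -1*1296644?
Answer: 2*I*√1288019 ≈ 2269.8*I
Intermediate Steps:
J = -1296644
√(J - 3855432) = √(-1296644 - 3855432) = √(-5152076) = 2*I*√1288019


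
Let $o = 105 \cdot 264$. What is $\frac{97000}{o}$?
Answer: $\frac{2425}{693} \approx 3.4993$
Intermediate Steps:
$o = 27720$
$\frac{97000}{o} = \frac{97000}{27720} = 97000 \cdot \frac{1}{27720} = \frac{2425}{693}$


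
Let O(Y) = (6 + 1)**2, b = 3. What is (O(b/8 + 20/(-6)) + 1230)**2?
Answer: 1635841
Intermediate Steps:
O(Y) = 49 (O(Y) = 7**2 = 49)
(O(b/8 + 20/(-6)) + 1230)**2 = (49 + 1230)**2 = 1279**2 = 1635841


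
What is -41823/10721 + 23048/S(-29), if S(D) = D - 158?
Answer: -254918509/2004827 ≈ -127.15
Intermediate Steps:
S(D) = -158 + D
-41823/10721 + 23048/S(-29) = -41823/10721 + 23048/(-158 - 29) = -41823*1/10721 + 23048/(-187) = -41823/10721 + 23048*(-1/187) = -41823/10721 - 23048/187 = -254918509/2004827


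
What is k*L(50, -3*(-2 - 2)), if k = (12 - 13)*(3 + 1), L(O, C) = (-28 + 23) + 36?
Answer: -124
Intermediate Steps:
L(O, C) = 31 (L(O, C) = -5 + 36 = 31)
k = -4 (k = -1*4 = -4)
k*L(50, -3*(-2 - 2)) = -4*31 = -124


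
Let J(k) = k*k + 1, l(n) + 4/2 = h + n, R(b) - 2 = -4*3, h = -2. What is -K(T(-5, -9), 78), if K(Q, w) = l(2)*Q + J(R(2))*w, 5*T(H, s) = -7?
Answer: -39404/5 ≈ -7880.8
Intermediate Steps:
R(b) = -10 (R(b) = 2 - 4*3 = 2 - 12 = -10)
T(H, s) = -7/5 (T(H, s) = (1/5)*(-7) = -7/5)
l(n) = -4 + n (l(n) = -2 + (-2 + n) = -4 + n)
J(k) = 1 + k**2 (J(k) = k**2 + 1 = 1 + k**2)
K(Q, w) = -2*Q + 101*w (K(Q, w) = (-4 + 2)*Q + (1 + (-10)**2)*w = -2*Q + (1 + 100)*w = -2*Q + 101*w)
-K(T(-5, -9), 78) = -(-2*(-7/5) + 101*78) = -(14/5 + 7878) = -1*39404/5 = -39404/5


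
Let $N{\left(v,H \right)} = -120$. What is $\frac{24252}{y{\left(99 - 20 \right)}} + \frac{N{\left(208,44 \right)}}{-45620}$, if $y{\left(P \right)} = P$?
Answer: $\frac{55319286}{180199} \approx 306.99$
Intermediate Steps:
$\frac{24252}{y{\left(99 - 20 \right)}} + \frac{N{\left(208,44 \right)}}{-45620} = \frac{24252}{99 - 20} - \frac{120}{-45620} = \frac{24252}{99 - 20} - - \frac{6}{2281} = \frac{24252}{79} + \frac{6}{2281} = \frac{55319286}{180199}$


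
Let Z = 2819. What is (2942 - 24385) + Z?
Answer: -18624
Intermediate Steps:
(2942 - 24385) + Z = (2942 - 24385) + 2819 = -21443 + 2819 = -18624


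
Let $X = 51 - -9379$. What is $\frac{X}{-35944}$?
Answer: $- \frac{4715}{17972} \approx -0.26235$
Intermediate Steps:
$X = 9430$ ($X = 51 + 9379 = 9430$)
$\frac{X}{-35944} = \frac{9430}{-35944} = 9430 \left(- \frac{1}{35944}\right) = - \frac{4715}{17972}$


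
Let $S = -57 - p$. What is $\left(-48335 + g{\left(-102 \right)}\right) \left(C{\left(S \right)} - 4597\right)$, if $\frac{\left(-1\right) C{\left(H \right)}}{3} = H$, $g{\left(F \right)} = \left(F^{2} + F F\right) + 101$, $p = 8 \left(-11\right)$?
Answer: $128627940$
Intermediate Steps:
$p = -88$
$g{\left(F \right)} = 101 + 2 F^{2}$ ($g{\left(F \right)} = \left(F^{2} + F^{2}\right) + 101 = 2 F^{2} + 101 = 101 + 2 F^{2}$)
$S = 31$ ($S = -57 - -88 = -57 + 88 = 31$)
$C{\left(H \right)} = - 3 H$
$\left(-48335 + g{\left(-102 \right)}\right) \left(C{\left(S \right)} - 4597\right) = \left(-48335 + \left(101 + 2 \left(-102\right)^{2}\right)\right) \left(\left(-3\right) 31 - 4597\right) = \left(-48335 + \left(101 + 2 \cdot 10404\right)\right) \left(-93 - 4597\right) = \left(-48335 + \left(101 + 20808\right)\right) \left(-4690\right) = \left(-48335 + 20909\right) \left(-4690\right) = \left(-27426\right) \left(-4690\right) = 128627940$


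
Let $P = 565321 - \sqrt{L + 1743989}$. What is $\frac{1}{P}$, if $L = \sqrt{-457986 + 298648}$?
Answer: $\frac{1}{565321 - \sqrt{1743989 + i \sqrt{159338}}} \approx 1.773 \cdot 10^{-6} + 5.0 \cdot 10^{-13} i$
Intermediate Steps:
$L = i \sqrt{159338}$ ($L = \sqrt{-159338} = i \sqrt{159338} \approx 399.17 i$)
$P = 565321 - \sqrt{1743989 + i \sqrt{159338}}$ ($P = 565321 - \sqrt{i \sqrt{159338} + 1743989} = 565321 - \sqrt{1743989 + i \sqrt{159338}} \approx 5.64 \cdot 10^{5} - 0.15113 i$)
$\frac{1}{P} = \frac{1}{565321 - \sqrt{1743989 + i \sqrt{159338}}}$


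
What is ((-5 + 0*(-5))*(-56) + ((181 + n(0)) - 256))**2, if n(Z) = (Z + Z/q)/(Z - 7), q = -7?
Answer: 42025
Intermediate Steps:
n(Z) = 6*Z/(7*(-7 + Z)) (n(Z) = (Z + Z/(-7))/(Z - 7) = (Z + Z*(-1/7))/(-7 + Z) = (Z - Z/7)/(-7 + Z) = (6*Z/7)/(-7 + Z) = 6*Z/(7*(-7 + Z)))
((-5 + 0*(-5))*(-56) + ((181 + n(0)) - 256))**2 = ((-5 + 0*(-5))*(-56) + ((181 + (6/7)*0/(-7 + 0)) - 256))**2 = ((-5 + 0)*(-56) + ((181 + (6/7)*0/(-7)) - 256))**2 = (-5*(-56) + ((181 + (6/7)*0*(-1/7)) - 256))**2 = (280 + ((181 + 0) - 256))**2 = (280 + (181 - 256))**2 = (280 - 75)**2 = 205**2 = 42025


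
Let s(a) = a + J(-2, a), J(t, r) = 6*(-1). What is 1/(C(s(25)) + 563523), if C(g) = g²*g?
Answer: 1/570382 ≈ 1.7532e-6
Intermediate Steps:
J(t, r) = -6
s(a) = -6 + a (s(a) = a - 6 = -6 + a)
C(g) = g³
1/(C(s(25)) + 563523) = 1/((-6 + 25)³ + 563523) = 1/(19³ + 563523) = 1/(6859 + 563523) = 1/570382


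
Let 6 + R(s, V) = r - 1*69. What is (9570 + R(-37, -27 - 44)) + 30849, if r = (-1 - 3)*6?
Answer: 40320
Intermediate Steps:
r = -24 (r = -4*6 = -24)
R(s, V) = -99 (R(s, V) = -6 + (-24 - 1*69) = -6 + (-24 - 69) = -6 - 93 = -99)
(9570 + R(-37, -27 - 44)) + 30849 = (9570 - 99) + 30849 = 9471 + 30849 = 40320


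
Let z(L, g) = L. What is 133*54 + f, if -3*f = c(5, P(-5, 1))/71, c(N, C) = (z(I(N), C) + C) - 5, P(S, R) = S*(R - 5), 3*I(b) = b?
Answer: 4589248/639 ≈ 7181.9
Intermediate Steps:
I(b) = b/3
P(S, R) = S*(-5 + R)
c(N, C) = -5 + C + N/3 (c(N, C) = (N/3 + C) - 5 = (C + N/3) - 5 = -5 + C + N/3)
f = -50/639 (f = -(-5 - 5*(-5 + 1) + (⅓)*5)/(3*71) = -(-5 - 5*(-4) + 5/3)/(3*71) = -(-5 + 20 + 5/3)/(3*71) = -50/(9*71) = -⅓*50/213 = -50/639 ≈ -0.078247)
133*54 + f = 133*54 - 50/639 = 7182 - 50/639 = 4589248/639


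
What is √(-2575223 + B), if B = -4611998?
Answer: I*√7187221 ≈ 2680.9*I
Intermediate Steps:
√(-2575223 + B) = √(-2575223 - 4611998) = √(-7187221) = I*√7187221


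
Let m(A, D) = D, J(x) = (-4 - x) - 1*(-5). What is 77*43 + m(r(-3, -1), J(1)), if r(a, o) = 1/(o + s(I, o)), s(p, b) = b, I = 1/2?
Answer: 3311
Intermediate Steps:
I = ½ ≈ 0.50000
J(x) = 1 - x (J(x) = (-4 - x) + 5 = 1 - x)
r(a, o) = 1/(2*o) (r(a, o) = 1/(o + o) = 1/(2*o))
77*43 + m(r(-3, -1), J(1)) = 77*43 + (1 - 1*1) = 3311 + (1 - 1) = 3311 + 0 = 3311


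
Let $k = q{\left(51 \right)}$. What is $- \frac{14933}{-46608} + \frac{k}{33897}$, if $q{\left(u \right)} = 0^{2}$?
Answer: $\frac{14933}{46608} \approx 0.3204$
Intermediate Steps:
$q{\left(u \right)} = 0$
$k = 0$
$- \frac{14933}{-46608} + \frac{k}{33897} = - \frac{14933}{-46608} + \frac{0}{33897} = \left(-14933\right) \left(- \frac{1}{46608}\right) + 0 \cdot \frac{1}{33897} = \frac{14933}{46608} + 0 = \frac{14933}{46608}$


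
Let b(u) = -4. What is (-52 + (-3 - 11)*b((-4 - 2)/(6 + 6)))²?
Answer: 16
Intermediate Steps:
(-52 + (-3 - 11)*b((-4 - 2)/(6 + 6)))² = (-52 + (-3 - 11)*(-4))² = (-52 - 14*(-4))² = (-52 + 56)² = 4² = 16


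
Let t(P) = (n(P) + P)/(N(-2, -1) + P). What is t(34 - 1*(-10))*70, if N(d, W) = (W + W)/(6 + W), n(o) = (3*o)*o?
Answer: 1024100/109 ≈ 9395.4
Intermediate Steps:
n(o) = 3*o**2
N(d, W) = 2*W/(6 + W) (N(d, W) = (2*W)/(6 + W) = 2*W/(6 + W))
t(P) = (P + 3*P**2)/(-2/5 + P) (t(P) = (3*P**2 + P)/(2*(-1)/(6 - 1) + P) = (P + 3*P**2)/(2*(-1)/5 + P) = (P + 3*P**2)/(2*(-1)*(1/5) + P) = (P + 3*P**2)/(-2/5 + P))
t(34 - 1*(-10))*70 = (5*(34 - 1*(-10))*(1 + 3*(34 - 1*(-10)))/(-2 + 5*(34 - 1*(-10))))*70 = (5*(34 + 10)*(1 + 3*(34 + 10))/(-2 + 5*(34 + 10)))*70 = (5*44*(1 + 3*44)/(-2 + 5*44))*70 = (5*44*(1 + 132)/(-2 + 220))*70 = (5*44*133/218)*70 = (5*44*(1/218)*133)*70 = (14630/109)*70 = 1024100/109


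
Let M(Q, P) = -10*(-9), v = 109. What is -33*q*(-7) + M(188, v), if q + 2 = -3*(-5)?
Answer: 3093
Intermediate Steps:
M(Q, P) = 90
q = 13 (q = -2 - 3*(-5) = -2 + 15 = 13)
-33*q*(-7) + M(188, v) = -33*13*(-7) + 90 = -429*(-7) + 90 = 3003 + 90 = 3093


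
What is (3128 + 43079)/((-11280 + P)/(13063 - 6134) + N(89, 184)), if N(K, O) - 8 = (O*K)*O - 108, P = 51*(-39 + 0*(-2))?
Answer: 13920361/907723729 ≈ 0.015335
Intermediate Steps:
P = -1989 (P = 51*(-39 + 0) = 51*(-39) = -1989)
N(K, O) = -100 + K*O**2 (N(K, O) = 8 + ((O*K)*O - 108) = 8 + ((K*O)*O - 108) = 8 + (K*O**2 - 108) = 8 + (-108 + K*O**2) = -100 + K*O**2)
(3128 + 43079)/((-11280 + P)/(13063 - 6134) + N(89, 184)) = (3128 + 43079)/((-11280 - 1989)/(13063 - 6134) + (-100 + 89*184**2)) = 46207/(-13269/6929 + (-100 + 89*33856)) = 46207/(-13269*1/6929 + (-100 + 3013184)) = 46207/(-13269/6929 + 3013084) = 46207/(20877645767/6929) = 46207*(6929/20877645767) = 13920361/907723729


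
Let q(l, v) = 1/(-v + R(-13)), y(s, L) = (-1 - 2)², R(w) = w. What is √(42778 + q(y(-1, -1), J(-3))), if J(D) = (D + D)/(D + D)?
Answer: √8384474/14 ≈ 206.83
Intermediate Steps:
y(s, L) = 9 (y(s, L) = (-3)² = 9)
J(D) = 1 (J(D) = (2*D)/((2*D)) = (2*D)*(1/(2*D)) = 1)
q(l, v) = 1/(-13 - v) (q(l, v) = 1/(-v - 13) = 1/(-13 - v))
√(42778 + q(y(-1, -1), J(-3))) = √(42778 - 1/(13 + 1)) = √(42778 - 1/14) = √(598891/14) = √8384474/14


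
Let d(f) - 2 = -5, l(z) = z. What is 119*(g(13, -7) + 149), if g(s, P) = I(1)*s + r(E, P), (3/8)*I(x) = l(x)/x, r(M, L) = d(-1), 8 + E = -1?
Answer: 64498/3 ≈ 21499.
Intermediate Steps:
E = -9 (E = -8 - 1 = -9)
d(f) = -3 (d(f) = 2 - 5 = -3)
r(M, L) = -3
I(x) = 8/3 (I(x) = 8*(x/x)/3 = (8/3)*1 = 8/3)
g(s, P) = -3 + 8*s/3 (g(s, P) = 8*s/3 - 3 = -3 + 8*s/3)
119*(g(13, -7) + 149) = 119*((-3 + (8/3)*13) + 149) = 119*((-3 + 104/3) + 149) = 119*(95/3 + 149) = 119*(542/3) = 64498/3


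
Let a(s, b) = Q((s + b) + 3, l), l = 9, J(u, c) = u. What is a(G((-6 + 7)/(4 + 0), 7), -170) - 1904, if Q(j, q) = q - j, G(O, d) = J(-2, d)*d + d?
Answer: -1721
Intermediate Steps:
G(O, d) = -d (G(O, d) = -2*d + d = -d)
a(s, b) = 6 - b - s (a(s, b) = 9 - ((s + b) + 3) = 9 - ((b + s) + 3) = 9 - (3 + b + s) = 9 + (-3 - b - s) = 6 - b - s)
a(G((-6 + 7)/(4 + 0), 7), -170) - 1904 = (6 - 1*(-170) - (-1)*7) - 1904 = (6 + 170 - 1*(-7)) - 1904 = (6 + 170 + 7) - 1904 = 183 - 1904 = -1721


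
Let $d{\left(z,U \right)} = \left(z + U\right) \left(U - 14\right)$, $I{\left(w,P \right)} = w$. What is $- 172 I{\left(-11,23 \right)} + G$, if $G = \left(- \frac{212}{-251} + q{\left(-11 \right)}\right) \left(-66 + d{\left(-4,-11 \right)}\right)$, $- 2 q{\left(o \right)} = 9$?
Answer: $\frac{382769}{502} \approx 762.49$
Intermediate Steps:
$q{\left(o \right)} = - \frac{9}{2}$ ($q{\left(o \right)} = \left(- \frac{1}{2}\right) 9 = - \frac{9}{2}$)
$d{\left(z,U \right)} = \left(-14 + U\right) \left(U + z\right)$ ($d{\left(z,U \right)} = \left(U + z\right) \left(-14 + U\right) = \left(-14 + U\right) \left(U + z\right)$)
$G = - \frac{567015}{502}$ ($G = \left(- \frac{212}{-251} - \frac{9}{2}\right) \left(-66 - \left(-254 - 121\right)\right) = \left(\left(-212\right) \left(- \frac{1}{251}\right) - \frac{9}{2}\right) \left(-66 + \left(121 + 154 + 56 + 44\right)\right) = \left(\frac{212}{251} - \frac{9}{2}\right) \left(-66 + 375\right) = \left(- \frac{1835}{502}\right) 309 = - \frac{567015}{502} \approx -1129.5$)
$- 172 I{\left(-11,23 \right)} + G = \left(-172\right) \left(-11\right) - \frac{567015}{502} = 1892 - \frac{567015}{502} = \frac{382769}{502}$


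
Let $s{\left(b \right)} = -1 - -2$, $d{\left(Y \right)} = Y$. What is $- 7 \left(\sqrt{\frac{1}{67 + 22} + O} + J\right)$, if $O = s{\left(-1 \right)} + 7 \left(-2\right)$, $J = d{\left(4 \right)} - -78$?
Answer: $-574 - \frac{238 i \sqrt{89}}{89} \approx -574.0 - 25.228 i$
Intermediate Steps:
$s{\left(b \right)} = 1$ ($s{\left(b \right)} = -1 + 2 = 1$)
$J = 82$ ($J = 4 - -78 = 4 + 78 = 82$)
$O = -13$ ($O = 1 + 7 \left(-2\right) = 1 - 14 = -13$)
$- 7 \left(\sqrt{\frac{1}{67 + 22} + O} + J\right) = - 7 \left(\sqrt{\frac{1}{67 + 22} - 13} + 82\right) = - 7 \left(\sqrt{\frac{1}{89} - 13} + 82\right) = - 7 \left(\sqrt{- \frac{1156}{89}} + 82\right) = - 7 \left(\frac{34 i \sqrt{89}}{89} + 82\right) = - 7 \left(82 + \frac{34 i \sqrt{89}}{89}\right) = -574 - \frac{238 i \sqrt{89}}{89}$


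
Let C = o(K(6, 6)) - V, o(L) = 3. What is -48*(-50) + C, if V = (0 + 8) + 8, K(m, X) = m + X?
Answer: 2387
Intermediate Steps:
K(m, X) = X + m
V = 16 (V = 8 + 8 = 16)
C = -13 (C = 3 - 1*16 = 3 - 16 = -13)
-48*(-50) + C = -48*(-50) - 13 = 2400 - 13 = 2387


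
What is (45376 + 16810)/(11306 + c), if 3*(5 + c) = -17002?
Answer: 186558/16901 ≈ 11.038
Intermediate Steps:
c = -17017/3 (c = -5 + (1/3)*(-17002) = -5 - 17002/3 = -17017/3 ≈ -5672.3)
(45376 + 16810)/(11306 + c) = (45376 + 16810)/(11306 - 17017/3) = 62186/(16901/3) = 62186*(3/16901) = 186558/16901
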